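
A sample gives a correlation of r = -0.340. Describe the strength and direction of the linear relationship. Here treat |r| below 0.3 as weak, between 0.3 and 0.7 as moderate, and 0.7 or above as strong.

r = -0.340 < 0 so the relationship is negative.
|r| = 0.340, which falls in the moderate range.

moderate negative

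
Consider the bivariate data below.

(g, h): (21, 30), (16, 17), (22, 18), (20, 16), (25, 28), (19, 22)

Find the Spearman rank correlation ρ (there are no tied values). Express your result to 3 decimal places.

Rank g: 4, 1, 5, 3, 6, 2
Rank h: 6, 2, 3, 1, 5, 4
d = rank(g) − rank(h): -2, -1, 2, 2, 1, -2; Σd² = 18
ρ = 1 − 6Σd² / [n(n²−1)] = 1 − 6×18 / (6×35) = 1 − 108/210 ≈ 0.486

0.486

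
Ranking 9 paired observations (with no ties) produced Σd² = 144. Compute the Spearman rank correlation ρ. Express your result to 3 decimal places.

-0.200

ρ = 1 − 6Σd² / [n(n²−1)] = 1 − 6×144 / (9×80)
  = 1 − 864/720 = 1 − 1.2000 ≈ -0.200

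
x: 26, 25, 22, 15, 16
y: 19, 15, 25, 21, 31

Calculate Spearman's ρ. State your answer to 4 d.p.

Rank x: 5, 4, 3, 1, 2
Rank y: 2, 1, 4, 3, 5
d = rank(x) − rank(y): 3, 3, -1, -2, -3; Σd² = 32
ρ = 1 − 6Σd² / [n(n²−1)] = 1 − 6×32 / (5×24) = 1 − 192/120 ≈ -0.6000

-0.6000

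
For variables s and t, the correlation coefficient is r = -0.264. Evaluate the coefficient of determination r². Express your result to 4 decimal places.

r² = (-0.264)² = 0.0697

0.0697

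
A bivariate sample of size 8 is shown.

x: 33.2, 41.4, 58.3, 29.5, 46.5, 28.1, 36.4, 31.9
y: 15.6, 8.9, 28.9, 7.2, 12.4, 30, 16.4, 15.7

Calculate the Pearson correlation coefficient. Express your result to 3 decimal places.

0.241

n = 8, Σx = 305.3, Σy = 135.1, Σx² = 12379.77, Σy² = 2778.83, Σxy = 5301.04
nΣxy − ΣxΣy = 42408.32 − 41246.03 = 1162.29
nΣx² − (Σx)² = 99038.16 − 93208.09 = 5830.07; nΣy² − (Σy)² = 22230.64 − 18252.01 = 3978.63
r = 1162.29 / √(5830.07 × 3978.63) = 1162.29 / 4816.1905 ≈ 0.241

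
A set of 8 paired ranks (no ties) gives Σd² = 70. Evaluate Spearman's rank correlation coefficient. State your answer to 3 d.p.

0.167

ρ = 1 − 6Σd² / [n(n²−1)] = 1 − 6×70 / (8×63)
  = 1 − 420/504 = 1 − 0.8333 ≈ 0.167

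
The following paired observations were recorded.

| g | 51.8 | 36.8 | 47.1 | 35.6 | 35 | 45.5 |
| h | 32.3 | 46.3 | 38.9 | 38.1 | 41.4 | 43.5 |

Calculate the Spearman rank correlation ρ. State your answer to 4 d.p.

-0.3714

Rank g: 6, 3, 5, 2, 1, 4
Rank h: 1, 6, 3, 2, 4, 5
d = rank(g) − rank(h): 5, -3, 2, 0, -3, -1; Σd² = 48
ρ = 1 − 6Σd² / [n(n²−1)] = 1 − 6×48 / (6×35) = 1 − 288/210 ≈ -0.3714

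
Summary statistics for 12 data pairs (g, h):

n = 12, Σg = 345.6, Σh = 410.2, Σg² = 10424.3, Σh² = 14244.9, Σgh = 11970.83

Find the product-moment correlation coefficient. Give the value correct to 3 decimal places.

0.485

r = (nΣgh − ΣgΣh) / √[(nΣg² − (Σg)²)(nΣh² − (Σh)²)]
Numerator: 12×11970.83 − 345.6×410.2 = 1884.84
Denominator: √[(125091.6 − 119439.36)(170938.8 − 168264.04)] = √[5652.24 × 2674.76] = 3888.2368
r = 1884.84 / 3888.2368 ≈ 0.485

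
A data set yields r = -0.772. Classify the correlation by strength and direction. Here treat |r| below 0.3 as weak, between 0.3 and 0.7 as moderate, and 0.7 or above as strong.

strong negative

r = -0.772 < 0 so the relationship is negative.
|r| = 0.772, which falls in the strong range.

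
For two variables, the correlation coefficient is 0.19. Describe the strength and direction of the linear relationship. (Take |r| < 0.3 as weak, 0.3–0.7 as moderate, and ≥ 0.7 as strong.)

r = 0.19 > 0 so the relationship is positive.
|r| = 0.19, which falls in the weak range.

weak positive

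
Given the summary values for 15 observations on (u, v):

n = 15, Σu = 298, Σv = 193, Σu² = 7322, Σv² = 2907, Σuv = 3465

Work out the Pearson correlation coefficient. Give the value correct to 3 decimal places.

r = (nΣuv − ΣuΣv) / √[(nΣu² − (Σu)²)(nΣv² − (Σv)²)]
Numerator: 15×3465 − 298×193 = -5539
Denominator: √[(109830 − 88804)(43605 − 37249)] = √[21026 × 6356] = 11560.3311
r = -5539 / 11560.3311 ≈ -0.479

-0.479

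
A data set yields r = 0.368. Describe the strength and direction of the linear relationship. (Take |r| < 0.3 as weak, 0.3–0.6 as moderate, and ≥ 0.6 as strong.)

moderate positive

r = 0.368 > 0 so the relationship is positive.
|r| = 0.368, which falls in the moderate range.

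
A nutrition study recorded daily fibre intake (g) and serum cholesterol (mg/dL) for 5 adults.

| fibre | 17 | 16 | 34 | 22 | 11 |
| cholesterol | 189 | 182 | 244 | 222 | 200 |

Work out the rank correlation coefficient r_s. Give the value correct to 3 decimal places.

0.700

Rank fibre: 3, 2, 5, 4, 1
Rank cholesterol: 2, 1, 5, 4, 3
d = rank(fibre) − rank(cholesterol): 1, 1, 0, 0, -2; Σd² = 6
ρ = 1 − 6Σd² / [n(n²−1)] = 1 − 6×6 / (5×24) = 1 − 36/120 ≈ 0.700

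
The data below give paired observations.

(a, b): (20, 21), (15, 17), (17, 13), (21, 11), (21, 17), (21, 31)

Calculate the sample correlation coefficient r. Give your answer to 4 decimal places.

n = 6, Σa = 115, Σb = 110, Σa² = 2237, Σb² = 2270, Σab = 2135
nΣab − ΣaΣb = 12810 − 12650 = 160
nΣa² − (Σa)² = 13422 − 13225 = 197; nΣb² − (Σb)² = 13620 − 12100 = 1520
r = 160 / √(197 × 1520) = 160 / 547.2111 ≈ 0.2924

0.2924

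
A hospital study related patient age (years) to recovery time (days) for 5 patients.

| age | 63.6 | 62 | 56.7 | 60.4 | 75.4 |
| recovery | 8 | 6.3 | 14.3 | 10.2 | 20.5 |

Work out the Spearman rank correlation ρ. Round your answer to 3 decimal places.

Rank age: 4, 3, 1, 2, 5
Rank recovery: 2, 1, 4, 3, 5
d = rank(age) − rank(recovery): 2, 2, -3, -1, 0; Σd² = 18
ρ = 1 − 6Σd² / [n(n²−1)] = 1 − 6×18 / (5×24) = 1 − 108/120 ≈ 0.100

0.100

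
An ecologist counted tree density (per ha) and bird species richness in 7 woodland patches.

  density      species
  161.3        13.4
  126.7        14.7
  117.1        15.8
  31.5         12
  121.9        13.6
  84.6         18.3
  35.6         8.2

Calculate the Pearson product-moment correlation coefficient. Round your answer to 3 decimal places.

0.479

n = 7, Σx = 678.7, Σy = 96, Σx² = 80059.37, Σy² = 1376.38, Σxy = 9750.03
nΣxy − ΣxΣy = 68250.21 − 65155.2 = 3095.01
nΣx² − (Σx)² = 560415.59 − 460633.69 = 99781.9; nΣy² − (Σy)² = 9634.66 − 9216 = 418.66
r = 3095.01 / √(99781.9 × 418.66) = 3095.01 / 6463.3343 ≈ 0.479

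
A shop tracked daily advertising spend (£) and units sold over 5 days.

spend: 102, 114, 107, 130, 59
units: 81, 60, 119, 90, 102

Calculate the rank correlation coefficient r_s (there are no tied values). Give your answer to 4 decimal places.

Rank spend: 2, 4, 3, 5, 1
Rank units: 2, 1, 5, 3, 4
d = rank(spend) − rank(units): 0, 3, -2, 2, -3; Σd² = 26
ρ = 1 − 6Σd² / [n(n²−1)] = 1 − 6×26 / (5×24) = 1 − 156/120 ≈ -0.3000

-0.3000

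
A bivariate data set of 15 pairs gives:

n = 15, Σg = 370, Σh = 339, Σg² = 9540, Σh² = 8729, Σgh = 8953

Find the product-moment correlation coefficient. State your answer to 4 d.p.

0.8897

r = (nΣgh − ΣgΣh) / √[(nΣg² − (Σg)²)(nΣh² − (Σh)²)]
Numerator: 15×8953 − 370×339 = 8865
Denominator: √[(143100 − 136900)(130935 − 114921)] = √[6200 × 16014] = 9964.2762
r = 8865 / 9964.2762 ≈ 0.8897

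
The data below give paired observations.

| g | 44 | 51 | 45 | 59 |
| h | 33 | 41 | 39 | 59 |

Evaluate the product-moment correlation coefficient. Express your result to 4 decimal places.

n = 4, Σg = 199, Σh = 172, Σg² = 10043, Σh² = 7772, Σgh = 8779
nΣgh − ΣgΣh = 35116 − 34228 = 888
nΣg² − (Σg)² = 40172 − 39601 = 571; nΣh² − (Σh)² = 31088 − 29584 = 1504
r = 888 / √(571 × 1504) = 888 / 926.7060 ≈ 0.9582

0.9582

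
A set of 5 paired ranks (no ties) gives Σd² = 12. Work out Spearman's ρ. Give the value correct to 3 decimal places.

ρ = 1 − 6Σd² / [n(n²−1)] = 1 − 6×12 / (5×24)
  = 1 − 72/120 = 1 − 0.6000 ≈ 0.400

0.400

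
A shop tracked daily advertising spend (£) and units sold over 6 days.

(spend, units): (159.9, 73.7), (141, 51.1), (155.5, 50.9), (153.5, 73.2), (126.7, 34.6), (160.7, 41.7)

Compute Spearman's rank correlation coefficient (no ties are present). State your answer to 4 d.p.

Rank spend: 5, 2, 4, 3, 1, 6
Rank units: 6, 4, 3, 5, 1, 2
d = rank(spend) − rank(units): -1, -2, 1, -2, 0, 4; Σd² = 26
ρ = 1 − 6Σd² / [n(n²−1)] = 1 − 6×26 / (6×35) = 1 − 156/210 ≈ 0.2571

0.2571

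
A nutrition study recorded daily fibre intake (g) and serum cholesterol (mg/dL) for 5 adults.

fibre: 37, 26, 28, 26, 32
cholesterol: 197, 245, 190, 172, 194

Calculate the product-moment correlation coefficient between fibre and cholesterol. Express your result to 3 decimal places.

-0.159

n = 5, Σx = 149, Σy = 998, Σx² = 4529, Σy² = 202154, Σxy = 29659
nΣxy − ΣxΣy = 148295 − 148702 = -407
nΣx² − (Σx)² = 22645 − 22201 = 444; nΣy² − (Σy)² = 1010770 − 996004 = 14766
r = -407 / √(444 × 14766) = -407 / 2560.4890 ≈ -0.159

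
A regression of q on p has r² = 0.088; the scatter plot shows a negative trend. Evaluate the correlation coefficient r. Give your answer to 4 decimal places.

-0.2966

|r| = √0.088 = 0.2966
The association is negative, so r = −0.2966.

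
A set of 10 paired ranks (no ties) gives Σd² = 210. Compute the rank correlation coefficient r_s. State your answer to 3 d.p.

ρ = 1 − 6Σd² / [n(n²−1)] = 1 − 6×210 / (10×99)
  = 1 − 1260/990 = 1 − 1.2727 ≈ -0.273

-0.273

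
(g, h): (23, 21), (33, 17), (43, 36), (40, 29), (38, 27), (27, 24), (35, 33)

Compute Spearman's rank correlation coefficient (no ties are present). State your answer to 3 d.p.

0.786

Rank g: 1, 3, 7, 6, 5, 2, 4
Rank h: 2, 1, 7, 5, 4, 3, 6
d = rank(g) − rank(h): -1, 2, 0, 1, 1, -1, -2; Σd² = 12
ρ = 1 − 6Σd² / [n(n²−1)] = 1 − 6×12 / (7×48) = 1 − 72/336 ≈ 0.786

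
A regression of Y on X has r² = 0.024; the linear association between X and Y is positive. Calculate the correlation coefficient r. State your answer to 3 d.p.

0.155

|r| = √0.024 = 0.155
The association is positive, so r = 0.155.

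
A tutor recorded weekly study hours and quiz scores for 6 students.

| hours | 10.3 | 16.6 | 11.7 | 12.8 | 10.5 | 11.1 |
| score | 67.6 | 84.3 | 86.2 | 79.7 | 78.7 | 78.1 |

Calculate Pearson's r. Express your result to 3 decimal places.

0.567

n = 6, Σx = 73, Σy = 474.6, Σx² = 915.84, Σy² = 37752.08, Σxy = 5817.62
nΣxy − ΣxΣy = 34905.72 − 34645.8 = 259.92
nΣx² − (Σx)² = 5495.04 − 5329 = 166.04; nΣy² − (Σy)² = 226512.48 − 225245.16 = 1267.32
r = 259.92 / √(166.04 × 1267.32) = 259.92 / 458.7219 ≈ 0.567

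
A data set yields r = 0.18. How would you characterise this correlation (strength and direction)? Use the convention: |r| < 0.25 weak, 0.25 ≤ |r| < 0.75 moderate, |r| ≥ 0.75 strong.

r = 0.18 > 0 so the relationship is positive.
|r| = 0.18, which falls in the weak range.

weak positive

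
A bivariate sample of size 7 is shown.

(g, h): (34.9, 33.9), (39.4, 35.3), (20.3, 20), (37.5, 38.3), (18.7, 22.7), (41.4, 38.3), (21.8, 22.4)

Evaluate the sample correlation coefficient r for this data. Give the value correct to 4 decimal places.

0.9751

n = 7, Σg = 214, Σh = 210.9, Σg² = 7127.6, Σh² = 6746.13, Σgh = 6914.61
nΣgh − ΣgΣh = 48402.27 − 45132.6 = 3269.67
nΣg² − (Σg)² = 49893.2 − 45796 = 4097.2; nΣh² − (Σh)² = 47222.91 − 44478.81 = 2744.1
r = 3269.67 / √(4097.2 × 2744.1) = 3269.67 / 3353.0772 ≈ 0.9751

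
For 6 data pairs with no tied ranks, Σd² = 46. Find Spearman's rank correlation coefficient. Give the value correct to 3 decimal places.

ρ = 1 − 6Σd² / [n(n²−1)] = 1 − 6×46 / (6×35)
  = 1 − 276/210 = 1 − 1.3143 ≈ -0.314

-0.314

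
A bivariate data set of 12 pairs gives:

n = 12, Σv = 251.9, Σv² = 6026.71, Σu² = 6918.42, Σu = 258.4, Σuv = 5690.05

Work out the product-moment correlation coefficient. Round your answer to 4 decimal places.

0.2657

r = (nΣuv − ΣuΣv) / √[(nΣu² − (Σu)²)(nΣv² − (Σv)²)]
Numerator: 12×5690.05 − 258.4×251.9 = 3189.64
Denominator: √[(83021.04 − 66770.56)(72320.52 − 63453.61)] = √[16250.48 × 8866.91] = 12003.8137
r = 3189.64 / 12003.8137 ≈ 0.2657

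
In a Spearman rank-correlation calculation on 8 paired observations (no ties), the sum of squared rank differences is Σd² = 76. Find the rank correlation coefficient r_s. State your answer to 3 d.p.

ρ = 1 − 6Σd² / [n(n²−1)] = 1 − 6×76 / (8×63)
  = 1 − 456/504 = 1 − 0.9048 ≈ 0.095

0.095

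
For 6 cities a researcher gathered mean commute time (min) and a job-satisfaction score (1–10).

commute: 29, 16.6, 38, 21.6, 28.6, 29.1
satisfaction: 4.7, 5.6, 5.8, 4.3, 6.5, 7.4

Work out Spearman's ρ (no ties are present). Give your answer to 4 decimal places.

Rank commute: 4, 1, 6, 2, 3, 5
Rank satisfaction: 2, 3, 4, 1, 5, 6
d = rank(commute) − rank(satisfaction): 2, -2, 2, 1, -2, -1; Σd² = 18
ρ = 1 − 6Σd² / [n(n²−1)] = 1 − 6×18 / (6×35) = 1 − 108/210 ≈ 0.4857

0.4857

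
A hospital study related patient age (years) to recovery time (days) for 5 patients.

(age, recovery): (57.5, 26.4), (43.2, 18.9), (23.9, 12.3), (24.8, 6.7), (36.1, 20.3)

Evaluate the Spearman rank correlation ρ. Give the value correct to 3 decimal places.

Rank age: 5, 4, 1, 2, 3
Rank recovery: 5, 3, 2, 1, 4
d = rank(age) − rank(recovery): 0, 1, -1, 1, -1; Σd² = 4
ρ = 1 − 6Σd² / [n(n²−1)] = 1 − 6×4 / (5×24) = 1 − 24/120 ≈ 0.800

0.800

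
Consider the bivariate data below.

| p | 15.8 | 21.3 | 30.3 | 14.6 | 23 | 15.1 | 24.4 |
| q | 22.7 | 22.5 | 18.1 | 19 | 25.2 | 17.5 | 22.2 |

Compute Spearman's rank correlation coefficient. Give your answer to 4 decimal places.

Rank p: 3, 4, 7, 1, 5, 2, 6
Rank q: 6, 5, 2, 3, 7, 1, 4
d = rank(p) − rank(q): -3, -1, 5, -2, -2, 1, 2; Σd² = 48
ρ = 1 − 6Σd² / [n(n²−1)] = 1 − 6×48 / (7×48) = 1 − 288/336 ≈ 0.1429

0.1429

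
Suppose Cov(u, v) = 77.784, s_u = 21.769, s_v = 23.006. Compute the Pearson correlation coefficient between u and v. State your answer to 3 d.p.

0.155

r = Cov(u,v) / (s_u · s_v) = 77.784 / (21.769 × 23.006)
  = 77.784 / 500.8176 ≈ 0.155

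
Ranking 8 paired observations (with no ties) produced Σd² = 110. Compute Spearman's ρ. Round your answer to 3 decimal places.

ρ = 1 − 6Σd² / [n(n²−1)] = 1 − 6×110 / (8×63)
  = 1 − 660/504 = 1 − 1.3095 ≈ -0.310

-0.310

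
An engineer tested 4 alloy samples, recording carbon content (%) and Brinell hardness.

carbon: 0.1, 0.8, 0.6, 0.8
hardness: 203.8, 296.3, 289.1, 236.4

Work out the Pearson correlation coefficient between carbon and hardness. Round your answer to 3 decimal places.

n = 4, Σx = 2.3, Σy = 1025.6, Σx² = 1.65, Σy² = 268791.9, Σxy = 620
nΣxy − ΣxΣy = 2480 − 2358.88 = 121.12
nΣx² − (Σx)² = 6.6 − 5.29 = 1.31; nΣy² − (Σy)² = 1075167.6 − 1051855.36 = 23312.24
r = 121.12 / √(1.31 × 23312.24) = 121.12 / 174.7542 ≈ 0.693

0.693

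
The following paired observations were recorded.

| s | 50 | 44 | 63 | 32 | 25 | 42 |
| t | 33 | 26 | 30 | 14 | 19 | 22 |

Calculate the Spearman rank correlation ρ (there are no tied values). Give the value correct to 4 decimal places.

0.8857

Rank s: 5, 4, 6, 2, 1, 3
Rank t: 6, 4, 5, 1, 2, 3
d = rank(s) − rank(t): -1, 0, 1, 1, -1, 0; Σd² = 4
ρ = 1 − 6Σd² / [n(n²−1)] = 1 − 6×4 / (6×35) = 1 − 24/210 ≈ 0.8857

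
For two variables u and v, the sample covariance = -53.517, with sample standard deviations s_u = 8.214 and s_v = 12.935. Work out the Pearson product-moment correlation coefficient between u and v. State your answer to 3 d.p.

-0.504

r = Cov(u,v) / (s_u · s_v) = -53.517 / (8.214 × 12.935)
  = -53.517 / 106.2481 ≈ -0.504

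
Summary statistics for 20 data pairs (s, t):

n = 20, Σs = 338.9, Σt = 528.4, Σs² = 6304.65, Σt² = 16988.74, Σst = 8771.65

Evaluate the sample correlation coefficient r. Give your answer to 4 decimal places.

r = (nΣst − ΣsΣt) / √[(nΣs² − (Σs)²)(nΣt² − (Σt)²)]
Numerator: 20×8771.65 − 338.9×528.4 = -3641.76
Denominator: √[(126093 − 114853.21)(339774.8 − 279206.56)] = √[11239.79 × 60568.24] = 26091.6519
r = -3641.76 / 26091.6519 ≈ -0.1396

-0.1396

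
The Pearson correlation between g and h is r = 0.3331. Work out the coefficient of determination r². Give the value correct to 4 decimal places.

0.1110

r² = (0.3331)² = 0.1110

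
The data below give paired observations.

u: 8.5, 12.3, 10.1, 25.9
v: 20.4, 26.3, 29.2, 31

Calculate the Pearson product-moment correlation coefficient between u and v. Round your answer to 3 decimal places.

n = 4, Σu = 56.8, Σv = 106.9, Σu² = 996.36, Σv² = 2921.49, Σuv = 1594.71
nΣuv − ΣuΣv = 6378.84 − 6071.92 = 306.92
nΣu² − (Σu)² = 3985.44 − 3226.24 = 759.2; nΣv² − (Σv)² = 11685.96 − 11427.61 = 258.35
r = 306.92 / √(759.2 × 258.35) = 306.92 / 442.8762 ≈ 0.693

0.693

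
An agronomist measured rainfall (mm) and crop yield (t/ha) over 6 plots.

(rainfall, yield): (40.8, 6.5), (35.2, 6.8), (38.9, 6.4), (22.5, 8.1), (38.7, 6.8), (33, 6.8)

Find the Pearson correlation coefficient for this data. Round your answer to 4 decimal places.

-0.9511

n = 6, Σx = 209.1, Σy = 41.4, Σx² = 7509.83, Σy² = 287.54, Σxy = 1423.33
nΣxy − ΣxΣy = 8539.98 − 8656.74 = -116.76
nΣx² − (Σx)² = 45058.98 − 43722.81 = 1336.17; nΣy² − (Σy)² = 1725.24 − 1713.96 = 11.28
r = -116.76 / √(1336.17 × 11.28) = -116.76 / 122.7681 ≈ -0.9511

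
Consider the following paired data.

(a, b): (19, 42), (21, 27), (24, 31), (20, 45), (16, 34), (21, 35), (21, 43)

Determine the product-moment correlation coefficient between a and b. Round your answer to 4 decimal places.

n = 7, Σa = 142, Σb = 257, Σa² = 2916, Σb² = 9709, Σab = 5191
nΣab − ΣaΣb = 36337 − 36494 = -157
nΣa² − (Σa)² = 20412 − 20164 = 248; nΣb² − (Σb)² = 67963 − 66049 = 1914
r = -157 / √(248 × 1914) = -157 / 688.9644 ≈ -0.2279

-0.2279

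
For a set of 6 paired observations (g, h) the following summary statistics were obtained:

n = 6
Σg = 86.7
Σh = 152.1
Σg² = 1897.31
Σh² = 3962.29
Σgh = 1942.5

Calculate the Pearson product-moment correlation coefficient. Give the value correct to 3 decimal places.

r = (nΣgh − ΣgΣh) / √[(nΣg² − (Σg)²)(nΣh² − (Σh)²)]
Numerator: 6×1942.5 − 86.7×152.1 = -1532.07
Denominator: √[(11383.86 − 7516.89)(23773.74 − 23134.41)] = √[3866.97 × 639.33] = 1572.3454
r = -1532.07 / 1572.3454 ≈ -0.974

-0.974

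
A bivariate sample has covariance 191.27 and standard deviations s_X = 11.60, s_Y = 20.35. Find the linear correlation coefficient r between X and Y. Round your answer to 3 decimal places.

0.810

r = Cov(X,Y) / (s_X · s_Y) = 191.27 / (11.60 × 20.35)
  = 191.27 / 236.0600 ≈ 0.810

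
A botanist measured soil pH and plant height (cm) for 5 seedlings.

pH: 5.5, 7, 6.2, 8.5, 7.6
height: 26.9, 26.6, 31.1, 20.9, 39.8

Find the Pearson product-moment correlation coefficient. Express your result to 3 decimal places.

n = 5, Σx = 34.8, Σy = 145.3, Σx² = 247.7, Σy² = 4419.23, Σxy = 1007.1
nΣxy − ΣxΣy = 5035.5 − 5056.44 = -20.94
nΣx² − (Σx)² = 1238.5 − 1211.04 = 27.46; nΣy² − (Σy)² = 22096.15 − 21112.09 = 984.06
r = -20.94 / √(27.46 × 984.06) = -20.94 / 164.3846 ≈ -0.127

-0.127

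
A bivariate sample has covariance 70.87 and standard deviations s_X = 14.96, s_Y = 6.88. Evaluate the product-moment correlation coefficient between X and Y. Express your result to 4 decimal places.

r = Cov(X,Y) / (s_X · s_Y) = 70.87 / (14.96 × 6.88)
  = 70.87 / 102.9248 ≈ 0.6886

0.6886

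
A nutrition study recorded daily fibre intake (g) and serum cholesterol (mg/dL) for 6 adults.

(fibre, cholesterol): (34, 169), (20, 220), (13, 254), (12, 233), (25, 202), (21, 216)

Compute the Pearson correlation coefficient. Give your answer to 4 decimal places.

n = 6, Σx = 125, Σy = 1294, Σx² = 2935, Σy² = 283226, Σxy = 25830
nΣxy − ΣxΣy = 154980 − 161750 = -6770
nΣx² − (Σx)² = 17610 − 15625 = 1985; nΣy² − (Σy)² = 1699356 − 1674436 = 24920
r = -6770 / √(1985 × 24920) = -6770 / 7033.2212 ≈ -0.9626

-0.9626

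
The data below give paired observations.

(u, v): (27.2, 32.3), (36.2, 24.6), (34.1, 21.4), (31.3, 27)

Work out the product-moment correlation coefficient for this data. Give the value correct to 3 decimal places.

n = 4, Σu = 128.8, Σv = 105.3, Σu² = 4192.78, Σv² = 2835.41, Σuv = 3343.92
nΣuv − ΣuΣv = 13375.68 − 13562.64 = -186.96
nΣu² − (Σu)² = 16771.12 − 16589.44 = 181.68; nΣv² − (Σv)² = 11341.64 − 11088.09 = 253.55
r = -186.96 / √(181.68 × 253.55) = -186.96 / 214.6275 ≈ -0.871

-0.871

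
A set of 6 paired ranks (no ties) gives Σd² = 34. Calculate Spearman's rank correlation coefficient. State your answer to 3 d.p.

0.029

ρ = 1 − 6Σd² / [n(n²−1)] = 1 − 6×34 / (6×35)
  = 1 − 204/210 = 1 − 0.9714 ≈ 0.029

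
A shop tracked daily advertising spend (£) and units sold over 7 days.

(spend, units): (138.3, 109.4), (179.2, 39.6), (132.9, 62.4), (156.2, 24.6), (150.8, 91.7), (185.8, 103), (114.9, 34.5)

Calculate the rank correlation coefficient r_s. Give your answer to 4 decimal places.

Rank spend: 3, 6, 2, 5, 4, 7, 1
Rank units: 7, 3, 4, 1, 5, 6, 2
d = rank(spend) − rank(units): -4, 3, -2, 4, -1, 1, -1; Σd² = 48
ρ = 1 − 6Σd² / [n(n²−1)] = 1 − 6×48 / (7×48) = 1 − 288/336 ≈ 0.1429

0.1429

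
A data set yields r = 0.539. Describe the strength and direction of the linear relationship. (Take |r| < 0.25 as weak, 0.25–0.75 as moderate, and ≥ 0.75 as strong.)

moderate positive

r = 0.539 > 0 so the relationship is positive.
|r| = 0.539, which falls in the moderate range.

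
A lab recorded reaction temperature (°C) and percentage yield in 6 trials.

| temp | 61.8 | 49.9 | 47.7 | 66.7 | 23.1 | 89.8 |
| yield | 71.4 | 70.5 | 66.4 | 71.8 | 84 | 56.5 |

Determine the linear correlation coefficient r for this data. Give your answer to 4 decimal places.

-0.8706

n = 6, Σx = 339, Σy = 420.6, Σx² = 21631.08, Σy² = 29880.66, Σxy = 22900.91
nΣxy − ΣxΣy = 137405.46 − 142583.4 = -5177.94
nΣx² − (Σx)² = 129786.48 − 114921 = 14865.48; nΣy² − (Σy)² = 179283.96 − 176904.36 = 2379.6
r = -5177.94 / √(14865.48 × 2379.6) = -5177.94 / 5947.5958 ≈ -0.8706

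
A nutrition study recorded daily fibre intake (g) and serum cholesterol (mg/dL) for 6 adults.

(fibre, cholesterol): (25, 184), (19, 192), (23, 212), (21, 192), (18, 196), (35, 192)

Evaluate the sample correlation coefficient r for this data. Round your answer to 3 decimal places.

n = 6, Σx = 141, Σy = 1168, Σx² = 3505, Σy² = 227808, Σxy = 27404
nΣxy − ΣxΣy = 164424 − 164688 = -264
nΣx² − (Σx)² = 21030 − 19881 = 1149; nΣy² − (Σy)² = 1366848 − 1364224 = 2624
r = -264 / √(1149 × 2624) = -264 / 1736.3686 ≈ -0.152

-0.152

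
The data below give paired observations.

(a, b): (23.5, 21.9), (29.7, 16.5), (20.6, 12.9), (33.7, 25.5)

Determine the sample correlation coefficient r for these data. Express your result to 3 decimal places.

n = 4, Σa = 107.5, Σb = 76.8, Σa² = 2994.39, Σb² = 1568.52, Σab = 2129.79
nΣab − ΣaΣb = 8519.16 − 8256 = 263.16
nΣa² − (Σa)² = 11977.56 − 11556.25 = 421.31; nΣb² − (Σb)² = 6274.08 − 5898.24 = 375.84
r = 263.16 / √(421.31 × 375.84) = 263.16 / 397.9261 ≈ 0.661

0.661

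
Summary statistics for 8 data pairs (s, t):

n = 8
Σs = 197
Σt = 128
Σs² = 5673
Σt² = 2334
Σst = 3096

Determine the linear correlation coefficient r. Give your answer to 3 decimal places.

-0.116

r = (nΣst − ΣsΣt) / √[(nΣs² − (Σs)²)(nΣt² − (Σt)²)]
Numerator: 8×3096 − 197×128 = -448
Denominator: √[(45384 − 38809)(18672 − 16384)] = √[6575 × 2288] = 3878.6080
r = -448 / 3878.6080 ≈ -0.116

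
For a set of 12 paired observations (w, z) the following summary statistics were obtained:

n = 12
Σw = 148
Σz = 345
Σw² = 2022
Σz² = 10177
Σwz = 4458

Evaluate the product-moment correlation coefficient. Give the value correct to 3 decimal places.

0.901

r = (nΣwz − ΣwΣz) / √[(nΣw² − (Σw)²)(nΣz² − (Σz)²)]
Numerator: 12×4458 − 148×345 = 2436
Denominator: √[(24264 − 21904)(122124 − 119025)] = √[2360 × 3099] = 2704.3742
r = 2436 / 2704.3742 ≈ 0.901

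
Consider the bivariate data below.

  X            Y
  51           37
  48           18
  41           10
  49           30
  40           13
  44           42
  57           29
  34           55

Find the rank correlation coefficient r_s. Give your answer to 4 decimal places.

Rank X: 7, 5, 3, 6, 2, 4, 8, 1
Rank Y: 6, 3, 1, 5, 2, 7, 4, 8
d = rank(X) − rank(Y): 1, 2, 2, 1, 0, -3, 4, -7; Σd² = 84
ρ = 1 − 6Σd² / [n(n²−1)] = 1 − 6×84 / (8×63) = 1 − 504/504 ≈ 0.0000

0.0000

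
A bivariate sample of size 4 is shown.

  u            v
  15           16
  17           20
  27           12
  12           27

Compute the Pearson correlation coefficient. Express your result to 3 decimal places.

n = 4, Σu = 71, Σv = 75, Σu² = 1387, Σv² = 1529, Σuv = 1228
nΣuv − ΣuΣv = 4912 − 5325 = -413
nΣu² − (Σu)² = 5548 − 5041 = 507; nΣv² − (Σv)² = 6116 − 5625 = 491
r = -413 / √(507 × 491) = -413 / 498.9359 ≈ -0.828

-0.828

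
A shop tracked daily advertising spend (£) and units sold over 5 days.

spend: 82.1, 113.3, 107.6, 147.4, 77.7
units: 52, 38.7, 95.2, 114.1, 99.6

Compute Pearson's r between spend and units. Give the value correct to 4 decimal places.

0.3411

n = 5, Σx = 528.1, Σy = 399.6, Σx² = 58919.11, Σy² = 36203.7, Σxy = 43454.69
nΣxy − ΣxΣy = 217273.45 − 211028.76 = 6244.69
nΣx² − (Σx)² = 294595.55 − 278889.61 = 15705.94; nΣy² − (Σy)² = 181018.5 − 159680.16 = 21338.34
r = 6244.69 / √(15705.94 × 21338.34) = 6244.69 / 18306.7935 ≈ 0.3411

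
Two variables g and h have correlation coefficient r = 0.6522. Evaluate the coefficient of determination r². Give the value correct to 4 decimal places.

0.4254

r² = (0.6522)² = 0.4254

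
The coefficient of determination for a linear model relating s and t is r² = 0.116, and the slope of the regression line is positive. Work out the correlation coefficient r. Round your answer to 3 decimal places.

|r| = √0.116 = 0.341
The association is positive, so r = 0.341.

0.341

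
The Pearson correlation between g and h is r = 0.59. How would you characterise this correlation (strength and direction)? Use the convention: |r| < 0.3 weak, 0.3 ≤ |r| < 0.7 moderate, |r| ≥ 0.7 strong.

r = 0.59 > 0 so the relationship is positive.
|r| = 0.59, which falls in the moderate range.

moderate positive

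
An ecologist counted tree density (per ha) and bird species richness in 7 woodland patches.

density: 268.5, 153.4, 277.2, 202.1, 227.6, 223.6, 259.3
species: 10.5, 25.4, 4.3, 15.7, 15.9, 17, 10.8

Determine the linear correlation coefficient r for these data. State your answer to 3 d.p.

-0.950

n = 7, Σx = 1611.7, Σy = 99.6, Σx² = 382343.27, Σy² = 1678.84, Σxy = 21301.02
nΣxy − ΣxΣy = 149107.14 − 160525.32 = -11418.18
nΣx² − (Σx)² = 2676402.89 − 2597576.89 = 78826; nΣy² − (Σy)² = 11751.88 − 9920.16 = 1831.72
r = -11418.18 / √(78826 × 1831.72) = -11418.18 / 12016.1209 ≈ -0.950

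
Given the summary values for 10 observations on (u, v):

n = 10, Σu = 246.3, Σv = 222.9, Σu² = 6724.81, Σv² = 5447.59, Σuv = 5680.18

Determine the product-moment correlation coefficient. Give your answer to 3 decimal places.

0.339

r = (nΣuv − ΣuΣv) / √[(nΣu² − (Σu)²)(nΣv² − (Σv)²)]
Numerator: 10×5680.18 − 246.3×222.9 = 1901.53
Denominator: √[(67248.1 − 60663.69)(54475.9 − 49684.41)] = √[6584.41 × 4791.49] = 5616.8616
r = 1901.53 / 5616.8616 ≈ 0.339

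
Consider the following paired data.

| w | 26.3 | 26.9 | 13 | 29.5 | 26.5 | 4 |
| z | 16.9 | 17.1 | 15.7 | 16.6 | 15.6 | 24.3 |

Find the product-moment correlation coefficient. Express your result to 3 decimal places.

n = 6, Σw = 126.2, Σz = 106.2, Σw² = 3172.8, Σz² = 1933.92, Σwz = 2108.86
nΣwz − ΣwΣz = 12653.16 − 13402.44 = -749.28
nΣw² − (Σw)² = 19036.8 − 15926.44 = 3110.36; nΣz² − (Σz)² = 11603.52 − 11278.44 = 325.08
r = -749.28 / √(3110.36 × 325.08) = -749.28 / 1005.5426 ≈ -0.745

-0.745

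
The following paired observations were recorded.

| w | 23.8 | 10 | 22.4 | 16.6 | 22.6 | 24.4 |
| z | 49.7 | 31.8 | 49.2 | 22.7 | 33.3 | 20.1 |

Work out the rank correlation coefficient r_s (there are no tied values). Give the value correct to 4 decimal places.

Rank w: 5, 1, 3, 2, 4, 6
Rank z: 6, 3, 5, 2, 4, 1
d = rank(w) − rank(z): -1, -2, -2, 0, 0, 5; Σd² = 34
ρ = 1 − 6Σd² / [n(n²−1)] = 1 − 6×34 / (6×35) = 1 − 204/210 ≈ 0.0286

0.0286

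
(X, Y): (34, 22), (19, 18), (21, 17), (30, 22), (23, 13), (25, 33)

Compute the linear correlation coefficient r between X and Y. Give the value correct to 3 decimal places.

n = 6, ΣX = 152, ΣY = 125, ΣX² = 4012, ΣY² = 2839, ΣXY = 3231
nΣXY − ΣXΣY = 19386 − 19000 = 386
nΣX² − (ΣX)² = 24072 − 23104 = 968; nΣY² − (ΣY)² = 17034 − 15625 = 1409
r = 386 / √(968 × 1409) = 386 / 1167.8664 ≈ 0.331

0.331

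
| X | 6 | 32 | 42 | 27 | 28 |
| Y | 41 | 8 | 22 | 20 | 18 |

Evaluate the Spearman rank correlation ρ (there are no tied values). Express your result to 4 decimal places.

-0.4000

Rank X: 1, 4, 5, 2, 3
Rank Y: 5, 1, 4, 3, 2
d = rank(X) − rank(Y): -4, 3, 1, -1, 1; Σd² = 28
ρ = 1 − 6Σd² / [n(n²−1)] = 1 − 6×28 / (5×24) = 1 − 168/120 ≈ -0.4000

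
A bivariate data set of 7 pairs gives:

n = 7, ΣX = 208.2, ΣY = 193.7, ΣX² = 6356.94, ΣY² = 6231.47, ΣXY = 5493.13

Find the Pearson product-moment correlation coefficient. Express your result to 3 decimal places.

-0.708

r = (nΣXY − ΣXΣY) / √[(nΣX² − (ΣX)²)(nΣY² − (ΣY)²)]
Numerator: 7×5493.13 − 208.2×193.7 = -1876.43
Denominator: √[(44498.58 − 43347.24)(43620.29 − 37519.69)] = √[1151.34 × 6100.6] = 2650.2575
r = -1876.43 / 2650.2575 ≈ -0.708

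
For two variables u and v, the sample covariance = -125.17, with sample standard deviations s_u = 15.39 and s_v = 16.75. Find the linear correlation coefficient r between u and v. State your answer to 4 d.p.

r = Cov(u,v) / (s_u · s_v) = -125.17 / (15.39 × 16.75)
  = -125.17 / 257.7825 ≈ -0.4856

-0.4856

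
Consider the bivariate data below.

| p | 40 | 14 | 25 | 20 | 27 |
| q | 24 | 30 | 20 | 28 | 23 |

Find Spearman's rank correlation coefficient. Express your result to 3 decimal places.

Rank p: 5, 1, 3, 2, 4
Rank q: 3, 5, 1, 4, 2
d = rank(p) − rank(q): 2, -4, 2, -2, 2; Σd² = 32
ρ = 1 − 6Σd² / [n(n²−1)] = 1 − 6×32 / (5×24) = 1 − 192/120 ≈ -0.600

-0.600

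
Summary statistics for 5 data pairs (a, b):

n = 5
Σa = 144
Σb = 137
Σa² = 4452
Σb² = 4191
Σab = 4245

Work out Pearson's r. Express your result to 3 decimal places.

0.820

r = (nΣab − ΣaΣb) / √[(nΣa² − (Σa)²)(nΣb² − (Σb)²)]
Numerator: 5×4245 − 144×137 = 1497
Denominator: √[(22260 − 20736)(20955 − 18769)] = √[1524 × 2186] = 1825.2298
r = 1497 / 1825.2298 ≈ 0.820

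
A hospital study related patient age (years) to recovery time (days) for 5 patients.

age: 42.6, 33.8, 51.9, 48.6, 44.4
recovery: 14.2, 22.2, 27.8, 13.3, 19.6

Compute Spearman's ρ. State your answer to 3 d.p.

Rank age: 2, 1, 5, 4, 3
Rank recovery: 2, 4, 5, 1, 3
d = rank(age) − rank(recovery): 0, -3, 0, 3, 0; Σd² = 18
ρ = 1 − 6Σd² / [n(n²−1)] = 1 − 6×18 / (5×24) = 1 − 108/120 ≈ 0.100

0.100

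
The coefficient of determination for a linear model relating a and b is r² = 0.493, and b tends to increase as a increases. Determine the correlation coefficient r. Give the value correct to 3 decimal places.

0.702

|r| = √0.493 = 0.702
The association is positive, so r = 0.702.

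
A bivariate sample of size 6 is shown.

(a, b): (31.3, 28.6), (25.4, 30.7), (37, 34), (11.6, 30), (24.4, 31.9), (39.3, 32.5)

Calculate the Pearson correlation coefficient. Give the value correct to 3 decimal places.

0.513

n = 6, Σa = 169, Σb = 187.7, Σa² = 5268.26, Σb² = 5890.31, Σab = 5336.57
nΣab − ΣaΣb = 32019.42 − 31721.3 = 298.12
nΣa² − (Σa)² = 31609.56 − 28561 = 3048.56; nΣb² − (Σb)² = 35341.86 − 35231.29 = 110.57
r = 298.12 / √(3048.56 × 110.57) = 298.12 / 580.5853 ≈ 0.513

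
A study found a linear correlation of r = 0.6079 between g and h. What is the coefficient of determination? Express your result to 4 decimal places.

r² = (0.6079)² = 0.3695

0.3695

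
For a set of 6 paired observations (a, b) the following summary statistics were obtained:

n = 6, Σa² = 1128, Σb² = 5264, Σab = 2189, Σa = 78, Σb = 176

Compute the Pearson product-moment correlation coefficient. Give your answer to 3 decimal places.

r = (nΣab − ΣaΣb) / √[(nΣa² − (Σa)²)(nΣb² − (Σb)²)]
Numerator: 6×2189 − 78×176 = -594
Denominator: √[(6768 − 6084)(31584 − 30976)] = √[684 × 608] = 644.8814
r = -594 / 644.8814 ≈ -0.921

-0.921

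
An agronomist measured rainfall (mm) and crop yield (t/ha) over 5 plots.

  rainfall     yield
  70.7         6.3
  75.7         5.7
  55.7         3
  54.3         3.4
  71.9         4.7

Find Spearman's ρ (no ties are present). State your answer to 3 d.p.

Rank rainfall: 3, 5, 2, 1, 4
Rank yield: 5, 4, 1, 2, 3
d = rank(rainfall) − rank(yield): -2, 1, 1, -1, 1; Σd² = 8
ρ = 1 − 6Σd² / [n(n²−1)] = 1 − 6×8 / (5×24) = 1 − 48/120 ≈ 0.600

0.600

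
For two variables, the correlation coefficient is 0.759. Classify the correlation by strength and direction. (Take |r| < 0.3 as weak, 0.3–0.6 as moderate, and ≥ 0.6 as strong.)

strong positive

r = 0.759 > 0 so the relationship is positive.
|r| = 0.759, which falls in the strong range.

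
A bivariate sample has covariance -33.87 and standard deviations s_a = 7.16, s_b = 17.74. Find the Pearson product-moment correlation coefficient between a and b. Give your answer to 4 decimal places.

r = Cov(a,b) / (s_a · s_b) = -33.87 / (7.16 × 17.74)
  = -33.87 / 127.0184 ≈ -0.2667

-0.2667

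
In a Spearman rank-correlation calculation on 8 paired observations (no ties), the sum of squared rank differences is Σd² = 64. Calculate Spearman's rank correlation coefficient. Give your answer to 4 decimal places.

ρ = 1 − 6Σd² / [n(n²−1)] = 1 − 6×64 / (8×63)
  = 1 − 384/504 = 1 − 0.76190 ≈ 0.2381

0.2381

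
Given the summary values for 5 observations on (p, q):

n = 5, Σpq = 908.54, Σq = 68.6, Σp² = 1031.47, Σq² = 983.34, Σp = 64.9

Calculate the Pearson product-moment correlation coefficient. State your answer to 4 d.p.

r = (nΣpq − ΣpΣq) / √[(nΣp² − (Σp)²)(nΣq² − (Σq)²)]
Numerator: 5×908.54 − 64.9×68.6 = 90.56
Denominator: √[(5157.35 − 4212.01)(4916.7 − 4705.96)] = √[945.34 × 210.74] = 446.3417
r = 90.56 / 446.3417 ≈ 0.2029

0.2029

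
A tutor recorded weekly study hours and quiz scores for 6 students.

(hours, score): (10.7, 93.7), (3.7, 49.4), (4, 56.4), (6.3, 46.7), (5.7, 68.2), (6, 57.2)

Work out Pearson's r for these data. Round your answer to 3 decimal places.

0.843

n = 6, Σx = 36.4, Σy = 371.6, Σx² = 252.36, Σy² = 24504.98, Σxy = 2437.12
nΣxy − ΣxΣy = 14622.72 − 13526.24 = 1096.48
nΣx² − (Σx)² = 1514.16 − 1324.96 = 189.2; nΣy² − (Σy)² = 147029.88 − 138086.56 = 8943.32
r = 1096.48 / √(189.2 × 8943.32) = 1096.48 / 1300.7983 ≈ 0.843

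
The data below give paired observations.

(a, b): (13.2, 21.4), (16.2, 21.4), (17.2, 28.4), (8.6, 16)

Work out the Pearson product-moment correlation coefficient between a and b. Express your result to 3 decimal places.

n = 4, Σa = 55.2, Σb = 87.2, Σa² = 806.48, Σb² = 1978.48, Σab = 1255.24
nΣab − ΣaΣb = 5020.96 − 4813.44 = 207.52
nΣa² − (Σa)² = 3225.92 − 3047.04 = 178.88; nΣb² − (Σb)² = 7913.92 − 7603.84 = 310.08
r = 207.52 / √(178.88 × 310.08) = 207.52 / 235.5146 ≈ 0.881

0.881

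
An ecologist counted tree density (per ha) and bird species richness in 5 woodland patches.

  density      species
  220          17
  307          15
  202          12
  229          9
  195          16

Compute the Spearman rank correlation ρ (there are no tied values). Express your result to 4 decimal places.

-0.3000

Rank density: 3, 5, 2, 4, 1
Rank species: 5, 3, 2, 1, 4
d = rank(density) − rank(species): -2, 2, 0, 3, -3; Σd² = 26
ρ = 1 − 6Σd² / [n(n²−1)] = 1 − 6×26 / (5×24) = 1 − 156/120 ≈ -0.3000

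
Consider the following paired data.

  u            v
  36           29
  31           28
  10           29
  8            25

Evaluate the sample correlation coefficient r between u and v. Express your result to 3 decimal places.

0.532

n = 4, Σu = 85, Σv = 111, Σu² = 2421, Σv² = 3091, Σuv = 2402
nΣuv − ΣuΣv = 9608 − 9435 = 173
nΣu² − (Σu)² = 9684 − 7225 = 2459; nΣv² − (Σv)² = 12364 − 12321 = 43
r = 173 / √(2459 × 43) = 173 / 325.1723 ≈ 0.532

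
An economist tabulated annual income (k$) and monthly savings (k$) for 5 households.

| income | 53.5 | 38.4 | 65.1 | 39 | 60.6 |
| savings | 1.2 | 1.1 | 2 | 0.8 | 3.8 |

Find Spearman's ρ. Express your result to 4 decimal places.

Rank income: 3, 1, 5, 2, 4
Rank savings: 3, 2, 4, 1, 5
d = rank(income) − rank(savings): 0, -1, 1, 1, -1; Σd² = 4
ρ = 1 − 6Σd² / [n(n²−1)] = 1 − 6×4 / (5×24) = 1 − 24/120 ≈ 0.8000

0.8000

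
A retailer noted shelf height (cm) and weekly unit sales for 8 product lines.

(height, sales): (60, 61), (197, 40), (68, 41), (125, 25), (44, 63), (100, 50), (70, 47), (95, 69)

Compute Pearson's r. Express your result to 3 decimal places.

n = 8, Σx = 759, Σy = 396, Σx² = 88519, Σy² = 21066, Σxy = 35070
nΣxy − ΣxΣy = 280560 − 300564 = -20004
nΣx² − (Σx)² = 708152 − 576081 = 132071; nΣy² − (Σy)² = 168528 − 156816 = 11712
r = -20004 / √(132071 × 11712) = -20004 / 39329.5760 ≈ -0.509

-0.509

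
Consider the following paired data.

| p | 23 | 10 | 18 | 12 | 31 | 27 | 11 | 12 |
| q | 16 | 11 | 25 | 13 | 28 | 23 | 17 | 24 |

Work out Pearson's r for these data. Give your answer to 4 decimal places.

0.6324

n = 8, Σp = 144, Σq = 157, Σp² = 3052, Σq² = 3349, Σpq = 3048
nΣpq − ΣpΣq = 24384 − 22608 = 1776
nΣp² − (Σp)² = 24416 − 20736 = 3680; nΣq² − (Σq)² = 26792 − 24649 = 2143
r = 1776 / √(3680 × 2143) = 1776 / 2808.2450 ≈ 0.6324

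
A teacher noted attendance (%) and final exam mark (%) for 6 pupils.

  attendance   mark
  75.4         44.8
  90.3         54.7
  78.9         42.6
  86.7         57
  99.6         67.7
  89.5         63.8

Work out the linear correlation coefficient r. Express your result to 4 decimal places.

0.9208

n = 6, Σx = 520.4, Σy = 330.6, Σx² = 45511.76, Σy² = 18716.62, Σxy = 29073.39
nΣxy − ΣxΣy = 174440.34 − 172044.24 = 2396.1
nΣx² − (Σx)² = 273070.56 − 270816.16 = 2254.4; nΣy² − (Σy)² = 112299.72 − 109296.36 = 3003.36
r = 2396.1 / √(2254.4 × 3003.36) = 2396.1 / 2602.0712 ≈ 0.9208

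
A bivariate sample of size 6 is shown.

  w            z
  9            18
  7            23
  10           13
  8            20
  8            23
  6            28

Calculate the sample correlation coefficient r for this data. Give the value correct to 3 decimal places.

-0.968

n = 6, Σw = 48, Σz = 125, Σw² = 394, Σz² = 2735, Σwz = 965
nΣwz − ΣwΣz = 5790 − 6000 = -210
nΣw² − (Σw)² = 2364 − 2304 = 60; nΣz² − (Σz)² = 16410 − 15625 = 785
r = -210 / √(60 × 785) = -210 / 217.0253 ≈ -0.968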